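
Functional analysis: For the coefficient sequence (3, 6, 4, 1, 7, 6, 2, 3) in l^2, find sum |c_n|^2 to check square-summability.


sum |c_n|^2 = 3^2 + 6^2 + 4^2 + 1^2 + 7^2 + 6^2 + 2^2 + 3^2
= 9 + 36 + 16 + 1 + 49 + 36 + 4 + 9
= 160

160


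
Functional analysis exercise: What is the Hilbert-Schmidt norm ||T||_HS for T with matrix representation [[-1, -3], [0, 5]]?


The Hilbert-Schmidt norm is sqrt(sum of squares of all entries).
Sum of squares = (-1)^2 + (-3)^2 + 0^2 + 5^2
= 1 + 9 + 0 + 25 = 35
||T||_HS = sqrt(35) = 5.9161

5.9161


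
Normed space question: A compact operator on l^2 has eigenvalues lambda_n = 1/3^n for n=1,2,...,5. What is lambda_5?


The eigenvalue formula gives lambda_5 = 1/3^5
= 1/243
= 0.0041

0.0041


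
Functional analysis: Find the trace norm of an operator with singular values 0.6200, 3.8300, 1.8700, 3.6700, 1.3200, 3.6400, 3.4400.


The nuclear norm is the sum of all singular values.
||T||_1 = 0.6200 + 3.8300 + 1.8700 + 3.6700 + 1.3200 + 3.6400 + 3.4400
= 18.3900

18.3900


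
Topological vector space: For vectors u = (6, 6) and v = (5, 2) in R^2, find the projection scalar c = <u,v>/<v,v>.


Computing <u,v> = 6*5 + 6*2 = 42
Computing <v,v> = 5^2 + 2^2 = 29
Projection coefficient = 42/29 = 1.4483

1.4483


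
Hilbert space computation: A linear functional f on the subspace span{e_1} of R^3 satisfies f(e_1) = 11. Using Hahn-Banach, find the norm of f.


The norm of f is given by ||f|| = sup_{||x||=1} |f(x)|.
On span{e_1}, ||e_1|| = 1, so ||f|| = |f(e_1)| / ||e_1||
= |11| / 1 = 11.0000

11.0000


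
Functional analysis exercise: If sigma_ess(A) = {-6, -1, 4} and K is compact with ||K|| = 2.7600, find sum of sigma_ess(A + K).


By Weyl's theorem, the essential spectrum is invariant under compact perturbations.
sigma_ess(A + K) = sigma_ess(A) = {-6, -1, 4}
Sum = -6 + -1 + 4 = -3

-3


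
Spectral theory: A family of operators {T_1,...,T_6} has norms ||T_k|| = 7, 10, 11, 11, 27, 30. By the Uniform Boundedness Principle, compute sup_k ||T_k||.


By the Uniform Boundedness Principle, the supremum of norms is finite.
sup_k ||T_k|| = max(7, 10, 11, 11, 27, 30) = 30

30


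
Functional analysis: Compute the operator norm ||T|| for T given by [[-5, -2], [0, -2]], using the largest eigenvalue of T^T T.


A^T A = [[25, 10], [10, 8]]
trace(A^T A) = 33, det(A^T A) = 100
discriminant = 33^2 - 4*100 = 689
Largest eigenvalue of A^T A = (trace + sqrt(disc))/2 = 29.6244
||T|| = sqrt(29.6244) = 5.4428

5.4428


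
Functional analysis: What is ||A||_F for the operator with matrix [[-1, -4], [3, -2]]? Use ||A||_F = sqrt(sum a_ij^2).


||A||_F^2 = sum a_ij^2
= (-1)^2 + (-4)^2 + 3^2 + (-2)^2
= 1 + 16 + 9 + 4 = 30
||A||_F = sqrt(30) = 5.4772

5.4772


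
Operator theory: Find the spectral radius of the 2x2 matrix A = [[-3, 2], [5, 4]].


For a 2x2 matrix, eigenvalues satisfy lambda^2 - (trace)*lambda + det = 0
trace = -3 + 4 = 1
det = -3*4 - 2*5 = -22
discriminant = 1^2 - 4*(-22) = 89
spectral radius = max |eigenvalue| = 5.2170

5.2170


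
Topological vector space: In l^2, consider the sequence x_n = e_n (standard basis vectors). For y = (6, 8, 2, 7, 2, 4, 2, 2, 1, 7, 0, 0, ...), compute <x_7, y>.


x_7 = e_7 is the standard basis vector with 1 in position 7.
<x_7, y> = y_7 = 2
As n -> infinity, <x_n, y> -> 0, confirming weak convergence of (x_n) to 0.

2


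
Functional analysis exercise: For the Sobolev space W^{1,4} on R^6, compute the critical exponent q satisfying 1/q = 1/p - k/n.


Using the Sobolev embedding formula: 1/q = 1/p - k/n
1/q = 1/4 - 1/6 = 1/12
q = 1/(1/12) = 12

12.0000


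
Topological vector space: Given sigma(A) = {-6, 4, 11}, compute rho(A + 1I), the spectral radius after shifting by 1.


Spectrum of A + 1I = {-5, 5, 12}
Spectral radius = max |lambda| over the shifted spectrum
= max(5, 5, 12) = 12

12


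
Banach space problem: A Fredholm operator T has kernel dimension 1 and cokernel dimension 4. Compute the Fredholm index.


The Fredholm index is defined as ind(T) = dim(ker T) - dim(coker T)
= 1 - 4
= -3

-3


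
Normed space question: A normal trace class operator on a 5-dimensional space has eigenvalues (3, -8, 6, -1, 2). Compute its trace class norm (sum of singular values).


For a normal operator, singular values equal |eigenvalues|.
Trace norm = sum |lambda_i| = 3 + 8 + 6 + 1 + 2
= 20

20


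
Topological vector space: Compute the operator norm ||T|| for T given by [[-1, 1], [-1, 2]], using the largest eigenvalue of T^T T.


A^T A = [[2, -3], [-3, 5]]
trace(A^T A) = 7, det(A^T A) = 1
discriminant = 7^2 - 4*1 = 45
Largest eigenvalue of A^T A = (trace + sqrt(disc))/2 = 6.8541
||T|| = sqrt(6.8541) = 2.6180

2.6180


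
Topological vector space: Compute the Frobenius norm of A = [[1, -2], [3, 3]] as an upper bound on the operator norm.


||A||_F^2 = sum a_ij^2
= 1^2 + (-2)^2 + 3^2 + 3^2
= 1 + 4 + 9 + 9 = 23
||A||_F = sqrt(23) = 4.7958

4.7958


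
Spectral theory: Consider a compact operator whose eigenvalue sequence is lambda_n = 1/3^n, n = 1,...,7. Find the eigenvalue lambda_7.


The eigenvalue formula gives lambda_7 = 1/3^7
= 1/2187
= 4.5725e-04

4.5725e-04


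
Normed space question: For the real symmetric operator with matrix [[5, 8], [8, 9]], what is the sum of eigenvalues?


For a self-adjoint (symmetric) matrix, the eigenvalues are real.
The sum of eigenvalues equals the trace of the matrix.
trace = 5 + 9 = 14

14


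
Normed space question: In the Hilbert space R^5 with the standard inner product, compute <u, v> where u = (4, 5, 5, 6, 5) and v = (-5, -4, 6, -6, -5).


Computing the standard inner product <u, v> = sum u_i * v_i
= 4*-5 + 5*-4 + 5*6 + 6*-6 + 5*-5
= -20 + -20 + 30 + -36 + -25
= -71

-71


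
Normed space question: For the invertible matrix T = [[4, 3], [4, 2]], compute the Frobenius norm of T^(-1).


det(T) = 4*2 - 3*4 = -4
T^(-1) = (1/-4) * [[2, -3], [-4, 4]] = [[-0.5000, 0.7500], [1.0000, -1.0000]]
||T^(-1)||_F^2 = (-0.5000)^2 + 0.7500^2 + 1.0000^2 + (-1.0000)^2 = 2.8125
||T^(-1)||_F = sqrt(2.8125) = 1.6771

1.6771


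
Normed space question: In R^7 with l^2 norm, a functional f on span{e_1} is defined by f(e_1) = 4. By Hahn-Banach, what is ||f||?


The norm of f is given by ||f|| = sup_{||x||=1} |f(x)|.
On span{e_1}, ||e_1|| = 1, so ||f|| = |f(e_1)| / ||e_1||
= |4| / 1 = 4.0000

4.0000


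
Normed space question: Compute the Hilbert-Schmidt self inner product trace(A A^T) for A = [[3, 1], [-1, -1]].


trace(A * A^T) = sum of squares of all entries
= 3^2 + 1^2 + (-1)^2 + (-1)^2
= 9 + 1 + 1 + 1
= 12

12


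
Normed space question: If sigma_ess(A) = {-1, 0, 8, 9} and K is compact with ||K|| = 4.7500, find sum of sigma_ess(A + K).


By Weyl's theorem, the essential spectrum is invariant under compact perturbations.
sigma_ess(A + K) = sigma_ess(A) = {-1, 0, 8, 9}
Sum = -1 + 0 + 8 + 9 = 16

16


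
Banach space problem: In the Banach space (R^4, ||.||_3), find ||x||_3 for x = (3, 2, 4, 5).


The l^3 norm = (sum |x_i|^3)^(1/3)
Sum of 3th powers = 27 + 8 + 64 + 125 = 224
||x||_3 = (224)^(1/3) = 6.0732

6.0732


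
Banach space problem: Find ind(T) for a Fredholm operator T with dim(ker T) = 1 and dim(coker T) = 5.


The Fredholm index is defined as ind(T) = dim(ker T) - dim(coker T)
= 1 - 5
= -4

-4


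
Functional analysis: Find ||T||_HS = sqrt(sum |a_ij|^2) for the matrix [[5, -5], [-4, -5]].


The Hilbert-Schmidt norm is sqrt(sum of squares of all entries).
Sum of squares = 5^2 + (-5)^2 + (-4)^2 + (-5)^2
= 25 + 25 + 16 + 25 = 91
||T||_HS = sqrt(91) = 9.5394

9.5394


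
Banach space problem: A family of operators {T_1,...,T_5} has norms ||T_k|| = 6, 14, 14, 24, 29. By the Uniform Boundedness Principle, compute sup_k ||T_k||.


By the Uniform Boundedness Principle, the supremum of norms is finite.
sup_k ||T_k|| = max(6, 14, 14, 24, 29) = 29

29


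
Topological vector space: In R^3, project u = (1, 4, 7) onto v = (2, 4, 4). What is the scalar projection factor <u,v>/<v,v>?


Computing <u,v> = 1*2 + 4*4 + 7*4 = 46
Computing <v,v> = 2^2 + 4^2 + 4^2 = 36
Projection coefficient = 46/36 = 1.2778

1.2778


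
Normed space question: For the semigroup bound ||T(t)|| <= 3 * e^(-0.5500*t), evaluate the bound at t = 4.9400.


||T(4.9400)|| <= 3 * exp(-0.5500 * 4.9400)
= 3 * exp(-2.7170)
= 3 * 0.0661
= 0.1982

0.1982


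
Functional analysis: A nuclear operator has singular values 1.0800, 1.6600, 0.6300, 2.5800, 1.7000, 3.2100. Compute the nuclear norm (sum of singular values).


The nuclear norm is the sum of all singular values.
||T||_1 = 1.0800 + 1.6600 + 0.6300 + 2.5800 + 1.7000 + 3.2100
= 10.8600

10.8600


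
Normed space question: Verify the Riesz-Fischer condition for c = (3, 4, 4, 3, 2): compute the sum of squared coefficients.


sum |c_n|^2 = 3^2 + 4^2 + 4^2 + 3^2 + 2^2
= 9 + 16 + 16 + 9 + 4
= 54

54


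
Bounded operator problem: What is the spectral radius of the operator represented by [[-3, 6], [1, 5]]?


For a 2x2 matrix, eigenvalues satisfy lambda^2 - (trace)*lambda + det = 0
trace = -3 + 5 = 2
det = -3*5 - 6*1 = -21
discriminant = 2^2 - 4*(-21) = 88
spectral radius = max |eigenvalue| = 5.6904

5.6904


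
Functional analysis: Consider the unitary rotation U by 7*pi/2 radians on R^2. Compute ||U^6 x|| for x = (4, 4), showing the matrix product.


U is a rotation by theta = 7*pi/2
U^6 = rotation by 6*theta = 42*pi/2 = 2*pi/2 (mod 2*pi)
cos(2*pi/2) = -1.0000, sin(2*pi/2) = 0.0000
U^6 x = (-1.0000 * 4 - 0.0000 * 4, 0.0000 * 4 + -1.0000 * 4)
= (-4.0000, -4.0000)
||U^6 x|| = sqrt((-4.0000)^2 + (-4.0000)^2) = sqrt(32.0000) = 5.6569

5.6569


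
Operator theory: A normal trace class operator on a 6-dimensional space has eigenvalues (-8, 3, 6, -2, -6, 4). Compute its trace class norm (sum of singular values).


For a normal operator, singular values equal |eigenvalues|.
Trace norm = sum |lambda_i| = 8 + 3 + 6 + 2 + 6 + 4
= 29

29


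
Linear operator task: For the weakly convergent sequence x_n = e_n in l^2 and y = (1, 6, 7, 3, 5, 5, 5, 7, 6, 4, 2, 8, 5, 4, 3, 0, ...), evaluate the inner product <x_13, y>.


x_13 = e_13 is the standard basis vector with 1 in position 13.
<x_13, y> = y_13 = 5
As n -> infinity, <x_n, y> -> 0, confirming weak convergence of (x_n) to 0.

5


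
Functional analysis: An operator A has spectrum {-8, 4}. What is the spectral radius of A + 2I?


Spectrum of A + 2I = {-6, 6}
Spectral radius = max |lambda| over the shifted spectrum
= max(6, 6) = 6

6


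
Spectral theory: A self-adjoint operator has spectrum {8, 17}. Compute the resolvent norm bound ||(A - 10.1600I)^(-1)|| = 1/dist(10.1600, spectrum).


dist(10.1600, {8, 17}) = min(|10.1600 - 8|, |10.1600 - 17|)
= min(2.1600, 6.8400) = 2.1600
Resolvent bound = 1/2.1600 = 0.4630

0.4630


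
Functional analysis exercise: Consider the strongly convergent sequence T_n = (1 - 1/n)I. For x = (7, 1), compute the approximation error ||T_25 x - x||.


T_25 x - x = (1 - 1/25)x - x = -x/25
||x|| = sqrt(50) = 7.0711
||T_25 x - x|| = ||x||/25 = 7.0711/25 = 0.2828

0.2828


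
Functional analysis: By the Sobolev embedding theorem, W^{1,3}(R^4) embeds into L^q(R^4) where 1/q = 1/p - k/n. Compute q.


Using the Sobolev embedding formula: 1/q = 1/p - k/n
1/q = 1/3 - 1/4 = 1/12
q = 1/(1/12) = 12

12.0000


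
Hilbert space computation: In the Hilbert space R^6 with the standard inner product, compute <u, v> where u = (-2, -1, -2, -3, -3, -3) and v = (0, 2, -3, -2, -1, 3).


Computing the standard inner product <u, v> = sum u_i * v_i
= -2*0 + -1*2 + -2*-3 + -3*-2 + -3*-1 + -3*3
= 0 + -2 + 6 + 6 + 3 + -9
= 4

4


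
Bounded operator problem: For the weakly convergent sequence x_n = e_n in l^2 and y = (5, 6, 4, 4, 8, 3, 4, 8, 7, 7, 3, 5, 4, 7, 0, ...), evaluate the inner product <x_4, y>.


x_4 = e_4 is the standard basis vector with 1 in position 4.
<x_4, y> = y_4 = 4
As n -> infinity, <x_n, y> -> 0, confirming weak convergence of (x_n) to 0.

4


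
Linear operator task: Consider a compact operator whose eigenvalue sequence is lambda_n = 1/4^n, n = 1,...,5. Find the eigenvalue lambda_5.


The eigenvalue formula gives lambda_5 = 1/4^5
= 1/1024
= 9.7656e-04

9.7656e-04


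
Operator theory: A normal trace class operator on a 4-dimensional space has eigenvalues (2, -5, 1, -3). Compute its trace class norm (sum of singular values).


For a normal operator, singular values equal |eigenvalues|.
Trace norm = sum |lambda_i| = 2 + 5 + 1 + 3
= 11

11


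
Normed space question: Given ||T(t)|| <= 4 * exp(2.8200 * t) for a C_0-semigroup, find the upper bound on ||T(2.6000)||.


||T(2.6000)|| <= 4 * exp(2.8200 * 2.6000)
= 4 * exp(7.3320)
= 4 * 1528.4356
= 6113.7424

6113.7424


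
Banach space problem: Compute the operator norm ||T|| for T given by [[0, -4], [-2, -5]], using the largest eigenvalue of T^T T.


A^T A = [[4, 10], [10, 41]]
trace(A^T A) = 45, det(A^T A) = 64
discriminant = 45^2 - 4*64 = 1769
Largest eigenvalue of A^T A = (trace + sqrt(disc))/2 = 43.5297
||T|| = sqrt(43.5297) = 6.5977

6.5977


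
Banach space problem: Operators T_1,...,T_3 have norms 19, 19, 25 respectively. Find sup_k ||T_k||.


By the Uniform Boundedness Principle, the supremum of norms is finite.
sup_k ||T_k|| = max(19, 19, 25) = 25

25


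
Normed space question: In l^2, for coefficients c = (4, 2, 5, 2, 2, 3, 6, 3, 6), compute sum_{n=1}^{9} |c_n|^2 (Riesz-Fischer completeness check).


sum |c_n|^2 = 4^2 + 2^2 + 5^2 + 2^2 + 2^2 + 3^2 + 6^2 + 3^2 + 6^2
= 16 + 4 + 25 + 4 + 4 + 9 + 36 + 9 + 36
= 143

143


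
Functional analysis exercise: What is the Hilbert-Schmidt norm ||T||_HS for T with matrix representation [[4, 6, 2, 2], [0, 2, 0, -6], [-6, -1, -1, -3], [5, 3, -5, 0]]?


The Hilbert-Schmidt norm is sqrt(sum of squares of all entries).
Sum of squares = 4^2 + 6^2 + 2^2 + 2^2 + 0^2 + 2^2 + 0^2 + (-6)^2 + (-6)^2 + (-1)^2 + (-1)^2 + (-3)^2 + 5^2 + 3^2 + (-5)^2 + 0^2
= 16 + 36 + 4 + 4 + 0 + 4 + 0 + 36 + 36 + 1 + 1 + 9 + 25 + 9 + 25 + 0 = 206
||T||_HS = sqrt(206) = 14.3527

14.3527


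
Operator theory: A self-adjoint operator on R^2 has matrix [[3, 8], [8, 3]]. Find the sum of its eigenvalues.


For a self-adjoint (symmetric) matrix, the eigenvalues are real.
The sum of eigenvalues equals the trace of the matrix.
trace = 3 + 3 = 6

6


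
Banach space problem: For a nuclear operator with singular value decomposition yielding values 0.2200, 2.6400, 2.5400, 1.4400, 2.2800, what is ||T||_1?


The nuclear norm is the sum of all singular values.
||T||_1 = 0.2200 + 2.6400 + 2.5400 + 1.4400 + 2.2800
= 9.1200

9.1200


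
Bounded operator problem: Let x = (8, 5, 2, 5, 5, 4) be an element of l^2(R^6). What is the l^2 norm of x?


The l^2 norm = (sum |x_i|^2)^(1/2)
Sum of 2th powers = 64 + 25 + 4 + 25 + 25 + 16 = 159
||x||_2 = (159)^(1/2) = 12.6095

12.6095


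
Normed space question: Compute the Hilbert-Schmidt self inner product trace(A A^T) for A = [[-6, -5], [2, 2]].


trace(A * A^T) = sum of squares of all entries
= (-6)^2 + (-5)^2 + 2^2 + 2^2
= 36 + 25 + 4 + 4
= 69

69


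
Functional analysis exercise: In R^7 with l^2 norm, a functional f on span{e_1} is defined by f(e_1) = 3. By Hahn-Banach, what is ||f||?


The norm of f is given by ||f|| = sup_{||x||=1} |f(x)|.
On span{e_1}, ||e_1|| = 1, so ||f|| = |f(e_1)| / ||e_1||
= |3| / 1 = 3.0000

3.0000


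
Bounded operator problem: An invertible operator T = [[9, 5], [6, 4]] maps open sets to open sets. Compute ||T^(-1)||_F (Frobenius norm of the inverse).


det(T) = 9*4 - 5*6 = 6
T^(-1) = (1/6) * [[4, -5], [-6, 9]] = [[0.6667, -0.8333], [-1.0000, 1.5000]]
||T^(-1)||_F^2 = 0.6667^2 + (-0.8333)^2 + (-1.0000)^2 + 1.5000^2 = 4.3889
||T^(-1)||_F = sqrt(4.3889) = 2.0950

2.0950


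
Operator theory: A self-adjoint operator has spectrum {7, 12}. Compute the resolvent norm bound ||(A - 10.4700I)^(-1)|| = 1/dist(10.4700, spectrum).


dist(10.4700, {7, 12}) = min(|10.4700 - 7|, |10.4700 - 12|)
= min(3.4700, 1.5300) = 1.5300
Resolvent bound = 1/1.5300 = 0.6536

0.6536


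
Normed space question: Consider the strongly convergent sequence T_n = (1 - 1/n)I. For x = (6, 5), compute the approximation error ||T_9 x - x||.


T_9 x - x = (1 - 1/9)x - x = -x/9
||x|| = sqrt(61) = 7.8102
||T_9 x - x|| = ||x||/9 = 7.8102/9 = 0.8678

0.8678


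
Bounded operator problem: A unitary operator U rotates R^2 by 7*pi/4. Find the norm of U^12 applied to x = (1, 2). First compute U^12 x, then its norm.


U is a rotation by theta = 7*pi/4
U^12 = rotation by 12*theta = 84*pi/4 = 4*pi/4 (mod 2*pi)
cos(4*pi/4) = -1.0000, sin(4*pi/4) = 0.0000
U^12 x = (-1.0000 * 1 - 0.0000 * 2, 0.0000 * 1 + -1.0000 * 2)
= (-1.0000, -2.0000)
||U^12 x|| = sqrt((-1.0000)^2 + (-2.0000)^2) = sqrt(5.0000) = 2.2361

2.2361


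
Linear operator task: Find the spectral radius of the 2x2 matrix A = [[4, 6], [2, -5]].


For a 2x2 matrix, eigenvalues satisfy lambda^2 - (trace)*lambda + det = 0
trace = 4 + -5 = -1
det = 4*-5 - 6*2 = -32
discriminant = (-1)^2 - 4*(-32) = 129
spectral radius = max |eigenvalue| = 6.1789

6.1789


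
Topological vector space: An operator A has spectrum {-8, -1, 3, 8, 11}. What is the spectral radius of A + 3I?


Spectrum of A + 3I = {-5, 2, 6, 11, 14}
Spectral radius = max |lambda| over the shifted spectrum
= max(5, 2, 6, 11, 14) = 14

14


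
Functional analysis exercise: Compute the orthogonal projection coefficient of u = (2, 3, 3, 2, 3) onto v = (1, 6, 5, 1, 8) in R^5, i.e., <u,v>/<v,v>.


Computing <u,v> = 2*1 + 3*6 + 3*5 + 2*1 + 3*8 = 61
Computing <v,v> = 1^2 + 6^2 + 5^2 + 1^2 + 8^2 = 127
Projection coefficient = 61/127 = 0.4803

0.4803


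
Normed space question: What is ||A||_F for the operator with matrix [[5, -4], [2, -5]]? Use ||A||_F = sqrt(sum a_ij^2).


||A||_F^2 = sum a_ij^2
= 5^2 + (-4)^2 + 2^2 + (-5)^2
= 25 + 16 + 4 + 25 = 70
||A||_F = sqrt(70) = 8.3666

8.3666


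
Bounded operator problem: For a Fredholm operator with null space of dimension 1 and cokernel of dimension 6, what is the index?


The Fredholm index is defined as ind(T) = dim(ker T) - dim(coker T)
= 1 - 6
= -5

-5


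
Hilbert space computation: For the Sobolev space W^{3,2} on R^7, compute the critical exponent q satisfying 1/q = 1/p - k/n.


Using the Sobolev embedding formula: 1/q = 1/p - k/n
1/q = 1/2 - 3/7 = 1/14
q = 1/(1/14) = 14

14.0000


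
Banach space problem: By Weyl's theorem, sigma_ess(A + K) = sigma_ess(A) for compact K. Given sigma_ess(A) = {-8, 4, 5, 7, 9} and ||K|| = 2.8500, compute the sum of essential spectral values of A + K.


By Weyl's theorem, the essential spectrum is invariant under compact perturbations.
sigma_ess(A + K) = sigma_ess(A) = {-8, 4, 5, 7, 9}
Sum = -8 + 4 + 5 + 7 + 9 = 17

17


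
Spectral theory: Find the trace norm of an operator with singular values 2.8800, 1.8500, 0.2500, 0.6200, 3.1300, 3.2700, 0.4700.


The nuclear norm is the sum of all singular values.
||T||_1 = 2.8800 + 1.8500 + 0.2500 + 0.6200 + 3.1300 + 3.2700 + 0.4700
= 12.4700

12.4700


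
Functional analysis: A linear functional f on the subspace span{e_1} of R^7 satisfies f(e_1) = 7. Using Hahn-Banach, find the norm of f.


The norm of f is given by ||f|| = sup_{||x||=1} |f(x)|.
On span{e_1}, ||e_1|| = 1, so ||f|| = |f(e_1)| / ||e_1||
= |7| / 1 = 7.0000

7.0000


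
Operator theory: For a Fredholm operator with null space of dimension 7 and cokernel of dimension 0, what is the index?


The Fredholm index is defined as ind(T) = dim(ker T) - dim(coker T)
= 7 - 0
= 7

7


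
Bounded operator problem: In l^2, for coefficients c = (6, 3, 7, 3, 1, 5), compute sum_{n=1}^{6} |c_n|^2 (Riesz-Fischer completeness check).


sum |c_n|^2 = 6^2 + 3^2 + 7^2 + 3^2 + 1^2 + 5^2
= 36 + 9 + 49 + 9 + 1 + 25
= 129

129


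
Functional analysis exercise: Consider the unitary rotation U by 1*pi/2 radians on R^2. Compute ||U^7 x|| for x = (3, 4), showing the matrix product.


U is a rotation by theta = 1*pi/2
U^7 = rotation by 7*theta = 7*pi/2 = 3*pi/2 (mod 2*pi)
cos(3*pi/2) = 0.0000, sin(3*pi/2) = -1.0000
U^7 x = (0.0000 * 3 - -1.0000 * 4, -1.0000 * 3 + 0.0000 * 4)
= (4.0000, -3.0000)
||U^7 x|| = sqrt(4.0000^2 + (-3.0000)^2) = sqrt(25.0000) = 5.0000

5.0000


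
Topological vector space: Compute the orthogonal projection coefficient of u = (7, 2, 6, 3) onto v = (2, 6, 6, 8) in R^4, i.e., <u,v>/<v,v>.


Computing <u,v> = 7*2 + 2*6 + 6*6 + 3*8 = 86
Computing <v,v> = 2^2 + 6^2 + 6^2 + 8^2 = 140
Projection coefficient = 86/140 = 0.6143

0.6143


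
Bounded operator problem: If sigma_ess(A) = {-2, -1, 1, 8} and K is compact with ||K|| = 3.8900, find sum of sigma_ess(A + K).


By Weyl's theorem, the essential spectrum is invariant under compact perturbations.
sigma_ess(A + K) = sigma_ess(A) = {-2, -1, 1, 8}
Sum = -2 + -1 + 1 + 8 = 6

6


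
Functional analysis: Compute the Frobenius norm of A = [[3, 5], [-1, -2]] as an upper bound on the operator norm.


||A||_F^2 = sum a_ij^2
= 3^2 + 5^2 + (-1)^2 + (-2)^2
= 9 + 25 + 1 + 4 = 39
||A||_F = sqrt(39) = 6.2450

6.2450


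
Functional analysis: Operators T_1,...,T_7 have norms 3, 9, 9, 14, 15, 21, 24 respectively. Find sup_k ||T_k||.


By the Uniform Boundedness Principle, the supremum of norms is finite.
sup_k ||T_k|| = max(3, 9, 9, 14, 15, 21, 24) = 24

24


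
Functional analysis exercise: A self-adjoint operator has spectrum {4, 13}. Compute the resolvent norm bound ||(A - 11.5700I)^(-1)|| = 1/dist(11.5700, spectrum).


dist(11.5700, {4, 13}) = min(|11.5700 - 4|, |11.5700 - 13|)
= min(7.5700, 1.4300) = 1.4300
Resolvent bound = 1/1.4300 = 0.6993

0.6993


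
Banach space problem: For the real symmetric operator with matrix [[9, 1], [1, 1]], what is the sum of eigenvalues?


For a self-adjoint (symmetric) matrix, the eigenvalues are real.
The sum of eigenvalues equals the trace of the matrix.
trace = 9 + 1 = 10

10


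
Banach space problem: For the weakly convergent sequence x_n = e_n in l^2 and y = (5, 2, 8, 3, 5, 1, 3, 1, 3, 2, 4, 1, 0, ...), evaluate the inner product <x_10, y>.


x_10 = e_10 is the standard basis vector with 1 in position 10.
<x_10, y> = y_10 = 2
As n -> infinity, <x_n, y> -> 0, confirming weak convergence of (x_n) to 0.

2


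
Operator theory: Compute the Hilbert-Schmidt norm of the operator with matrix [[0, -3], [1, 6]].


The Hilbert-Schmidt norm is sqrt(sum of squares of all entries).
Sum of squares = 0^2 + (-3)^2 + 1^2 + 6^2
= 0 + 9 + 1 + 36 = 46
||T||_HS = sqrt(46) = 6.7823

6.7823


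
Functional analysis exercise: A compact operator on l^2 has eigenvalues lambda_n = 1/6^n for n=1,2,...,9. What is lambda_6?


The eigenvalue formula gives lambda_6 = 1/6^6
= 1/46656
= 2.1433e-05

2.1433e-05


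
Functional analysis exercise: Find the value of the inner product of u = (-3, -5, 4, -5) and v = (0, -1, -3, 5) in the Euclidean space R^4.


Computing the standard inner product <u, v> = sum u_i * v_i
= -3*0 + -5*-1 + 4*-3 + -5*5
= 0 + 5 + -12 + -25
= -32

-32


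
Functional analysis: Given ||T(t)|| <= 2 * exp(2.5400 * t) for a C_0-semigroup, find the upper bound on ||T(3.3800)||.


||T(3.3800)|| <= 2 * exp(2.5400 * 3.3800)
= 2 * exp(8.5852)
= 2 * 5351.8630
= 10703.7260

10703.7260


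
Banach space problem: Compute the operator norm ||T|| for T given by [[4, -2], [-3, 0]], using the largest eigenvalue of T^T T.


A^T A = [[25, -8], [-8, 4]]
trace(A^T A) = 29, det(A^T A) = 36
discriminant = 29^2 - 4*36 = 697
Largest eigenvalue of A^T A = (trace + sqrt(disc))/2 = 27.7004
||T|| = sqrt(27.7004) = 5.2631

5.2631


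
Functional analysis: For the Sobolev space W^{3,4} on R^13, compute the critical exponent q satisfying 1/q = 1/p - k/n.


Using the Sobolev embedding formula: 1/q = 1/p - k/n
1/q = 1/4 - 3/13 = 1/52
q = 1/(1/52) = 52

52.0000


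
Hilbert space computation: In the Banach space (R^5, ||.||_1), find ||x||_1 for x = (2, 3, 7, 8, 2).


The l^1 norm equals the sum of absolute values of all components.
||x||_1 = 2 + 3 + 7 + 8 + 2
= 22

22.0000


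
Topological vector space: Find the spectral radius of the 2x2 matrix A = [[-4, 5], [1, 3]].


For a 2x2 matrix, eigenvalues satisfy lambda^2 - (trace)*lambda + det = 0
trace = -4 + 3 = -1
det = -4*3 - 5*1 = -17
discriminant = (-1)^2 - 4*(-17) = 69
spectral radius = max |eigenvalue| = 4.6533

4.6533


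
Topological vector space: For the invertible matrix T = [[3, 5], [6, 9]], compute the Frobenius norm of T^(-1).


det(T) = 3*9 - 5*6 = -3
T^(-1) = (1/-3) * [[9, -5], [-6, 3]] = [[-3.0000, 1.6667], [2.0000, -1.0000]]
||T^(-1)||_F^2 = (-3.0000)^2 + 1.6667^2 + 2.0000^2 + (-1.0000)^2 = 16.7778
||T^(-1)||_F = sqrt(16.7778) = 4.0961

4.0961


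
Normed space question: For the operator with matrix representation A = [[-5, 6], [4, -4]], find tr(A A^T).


trace(A * A^T) = sum of squares of all entries
= (-5)^2 + 6^2 + 4^2 + (-4)^2
= 25 + 36 + 16 + 16
= 93

93


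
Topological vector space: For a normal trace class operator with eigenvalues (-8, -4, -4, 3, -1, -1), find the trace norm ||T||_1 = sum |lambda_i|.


For a normal operator, singular values equal |eigenvalues|.
Trace norm = sum |lambda_i| = 8 + 4 + 4 + 3 + 1 + 1
= 21

21


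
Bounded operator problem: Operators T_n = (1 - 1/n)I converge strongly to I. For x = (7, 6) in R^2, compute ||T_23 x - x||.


T_23 x - x = (1 - 1/23)x - x = -x/23
||x|| = sqrt(85) = 9.2195
||T_23 x - x|| = ||x||/23 = 9.2195/23 = 0.4008

0.4008


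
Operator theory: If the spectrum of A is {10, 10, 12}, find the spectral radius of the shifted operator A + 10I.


Spectrum of A + 10I = {20, 20, 22}
Spectral radius = max |lambda| over the shifted spectrum
= max(20, 20, 22) = 22

22


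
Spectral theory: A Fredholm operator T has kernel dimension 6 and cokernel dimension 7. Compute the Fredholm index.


The Fredholm index is defined as ind(T) = dim(ker T) - dim(coker T)
= 6 - 7
= -1

-1


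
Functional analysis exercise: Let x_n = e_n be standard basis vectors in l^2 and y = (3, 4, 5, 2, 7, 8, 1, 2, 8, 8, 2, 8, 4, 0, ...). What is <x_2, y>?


x_2 = e_2 is the standard basis vector with 1 in position 2.
<x_2, y> = y_2 = 4
As n -> infinity, <x_n, y> -> 0, confirming weak convergence of (x_n) to 0.

4


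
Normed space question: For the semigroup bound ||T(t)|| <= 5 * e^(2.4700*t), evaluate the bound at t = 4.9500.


||T(4.9500)|| <= 5 * exp(2.4700 * 4.9500)
= 5 * exp(12.2265)
= 5 * 204127.4842
= 1.0206e+06

1.0206e+06


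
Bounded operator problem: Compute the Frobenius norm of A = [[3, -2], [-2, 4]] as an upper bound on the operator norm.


||A||_F^2 = sum a_ij^2
= 3^2 + (-2)^2 + (-2)^2 + 4^2
= 9 + 4 + 4 + 16 = 33
||A||_F = sqrt(33) = 5.7446

5.7446


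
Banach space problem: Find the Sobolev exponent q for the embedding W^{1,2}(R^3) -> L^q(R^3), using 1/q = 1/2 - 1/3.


Using the Sobolev embedding formula: 1/q = 1/p - k/n
1/q = 1/2 - 1/3 = 1/6
q = 1/(1/6) = 6

6.0000


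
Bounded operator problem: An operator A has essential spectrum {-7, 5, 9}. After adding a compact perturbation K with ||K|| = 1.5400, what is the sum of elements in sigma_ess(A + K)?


By Weyl's theorem, the essential spectrum is invariant under compact perturbations.
sigma_ess(A + K) = sigma_ess(A) = {-7, 5, 9}
Sum = -7 + 5 + 9 = 7

7


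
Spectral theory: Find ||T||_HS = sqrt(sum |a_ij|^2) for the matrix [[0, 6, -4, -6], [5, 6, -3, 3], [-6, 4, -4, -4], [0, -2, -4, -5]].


The Hilbert-Schmidt norm is sqrt(sum of squares of all entries).
Sum of squares = 0^2 + 6^2 + (-4)^2 + (-6)^2 + 5^2 + 6^2 + (-3)^2 + 3^2 + (-6)^2 + 4^2 + (-4)^2 + (-4)^2 + 0^2 + (-2)^2 + (-4)^2 + (-5)^2
= 0 + 36 + 16 + 36 + 25 + 36 + 9 + 9 + 36 + 16 + 16 + 16 + 0 + 4 + 16 + 25 = 296
||T||_HS = sqrt(296) = 17.2047

17.2047


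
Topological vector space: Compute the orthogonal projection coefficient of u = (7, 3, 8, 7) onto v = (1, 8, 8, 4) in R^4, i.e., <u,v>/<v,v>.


Computing <u,v> = 7*1 + 3*8 + 8*8 + 7*4 = 123
Computing <v,v> = 1^2 + 8^2 + 8^2 + 4^2 = 145
Projection coefficient = 123/145 = 0.8483

0.8483


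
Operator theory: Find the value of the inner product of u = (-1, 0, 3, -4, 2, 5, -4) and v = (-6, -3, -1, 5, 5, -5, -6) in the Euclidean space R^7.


Computing the standard inner product <u, v> = sum u_i * v_i
= -1*-6 + 0*-3 + 3*-1 + -4*5 + 2*5 + 5*-5 + -4*-6
= 6 + 0 + -3 + -20 + 10 + -25 + 24
= -8

-8


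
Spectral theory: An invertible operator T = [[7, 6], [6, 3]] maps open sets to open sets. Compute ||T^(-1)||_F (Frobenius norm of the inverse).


det(T) = 7*3 - 6*6 = -15
T^(-1) = (1/-15) * [[3, -6], [-6, 7]] = [[-0.2000, 0.4000], [0.4000, -0.4667]]
||T^(-1)||_F^2 = (-0.2000)^2 + 0.4000^2 + 0.4000^2 + (-0.4667)^2 = 0.5778
||T^(-1)||_F = sqrt(0.5778) = 0.7601

0.7601


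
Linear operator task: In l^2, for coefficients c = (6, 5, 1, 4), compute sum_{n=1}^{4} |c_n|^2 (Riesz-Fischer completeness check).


sum |c_n|^2 = 6^2 + 5^2 + 1^2 + 4^2
= 36 + 25 + 1 + 16
= 78

78


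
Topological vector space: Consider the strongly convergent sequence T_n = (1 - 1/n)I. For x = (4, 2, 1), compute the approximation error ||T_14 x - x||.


T_14 x - x = (1 - 1/14)x - x = -x/14
||x|| = sqrt(21) = 4.5826
||T_14 x - x|| = ||x||/14 = 4.5826/14 = 0.3273

0.3273


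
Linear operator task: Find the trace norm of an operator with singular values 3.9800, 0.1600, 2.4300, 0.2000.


The nuclear norm is the sum of all singular values.
||T||_1 = 3.9800 + 0.1600 + 2.4300 + 0.2000
= 6.7700

6.7700


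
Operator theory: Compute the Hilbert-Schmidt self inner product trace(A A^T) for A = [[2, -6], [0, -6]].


trace(A * A^T) = sum of squares of all entries
= 2^2 + (-6)^2 + 0^2 + (-6)^2
= 4 + 36 + 0 + 36
= 76

76


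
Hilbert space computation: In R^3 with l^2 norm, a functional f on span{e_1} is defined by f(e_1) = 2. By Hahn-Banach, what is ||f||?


The norm of f is given by ||f|| = sup_{||x||=1} |f(x)|.
On span{e_1}, ||e_1|| = 1, so ||f|| = |f(e_1)| / ||e_1||
= |2| / 1 = 2.0000

2.0000


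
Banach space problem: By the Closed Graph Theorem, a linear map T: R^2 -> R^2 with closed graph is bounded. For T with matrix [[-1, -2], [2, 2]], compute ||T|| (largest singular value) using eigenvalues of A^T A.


A^T A = [[5, 6], [6, 8]]
trace(A^T A) = 13, det(A^T A) = 4
discriminant = 13^2 - 4*4 = 153
Largest eigenvalue of A^T A = (trace + sqrt(disc))/2 = 12.6847
||T|| = sqrt(12.6847) = 3.5616

3.5616


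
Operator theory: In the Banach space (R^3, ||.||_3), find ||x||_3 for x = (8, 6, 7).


The l^3 norm = (sum |x_i|^3)^(1/3)
Sum of 3th powers = 512 + 216 + 343 = 1071
||x||_3 = (1071)^(1/3) = 10.2313

10.2313


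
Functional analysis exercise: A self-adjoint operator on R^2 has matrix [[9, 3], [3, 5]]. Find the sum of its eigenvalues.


For a self-adjoint (symmetric) matrix, the eigenvalues are real.
The sum of eigenvalues equals the trace of the matrix.
trace = 9 + 5 = 14

14


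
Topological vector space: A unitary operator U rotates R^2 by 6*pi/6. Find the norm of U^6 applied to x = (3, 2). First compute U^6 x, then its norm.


U is a rotation by theta = 6*pi/6
U^6 = rotation by 6*theta = 36*pi/6 = 0*pi/6 (mod 2*pi)
cos(0*pi/6) = 1.0000, sin(0*pi/6) = 0.0000
U^6 x = (1.0000 * 3 - 0.0000 * 2, 0.0000 * 3 + 1.0000 * 2)
= (3.0000, 2.0000)
||U^6 x|| = sqrt(3.0000^2 + 2.0000^2) = sqrt(13.0000) = 3.6056

3.6056


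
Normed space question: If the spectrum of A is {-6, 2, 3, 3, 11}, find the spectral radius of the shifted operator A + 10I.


Spectrum of A + 10I = {4, 12, 13, 13, 21}
Spectral radius = max |lambda| over the shifted spectrum
= max(4, 12, 13, 13, 21) = 21

21


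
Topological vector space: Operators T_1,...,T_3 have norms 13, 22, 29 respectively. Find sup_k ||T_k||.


By the Uniform Boundedness Principle, the supremum of norms is finite.
sup_k ||T_k|| = max(13, 22, 29) = 29

29


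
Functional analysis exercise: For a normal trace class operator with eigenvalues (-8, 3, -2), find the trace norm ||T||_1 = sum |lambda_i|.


For a normal operator, singular values equal |eigenvalues|.
Trace norm = sum |lambda_i| = 8 + 3 + 2
= 13

13


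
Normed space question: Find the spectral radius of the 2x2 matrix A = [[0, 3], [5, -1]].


For a 2x2 matrix, eigenvalues satisfy lambda^2 - (trace)*lambda + det = 0
trace = 0 + -1 = -1
det = 0*-1 - 3*5 = -15
discriminant = (-1)^2 - 4*(-15) = 61
spectral radius = max |eigenvalue| = 4.4051

4.4051


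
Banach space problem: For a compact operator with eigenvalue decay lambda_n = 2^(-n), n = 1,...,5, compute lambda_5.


The eigenvalue formula gives lambda_5 = 1/2^5
= 1/32
= 0.0312

0.0312


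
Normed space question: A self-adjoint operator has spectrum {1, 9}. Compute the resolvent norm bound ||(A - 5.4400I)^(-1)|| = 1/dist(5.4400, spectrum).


dist(5.4400, {1, 9}) = min(|5.4400 - 1|, |5.4400 - 9|)
= min(4.4400, 3.5600) = 3.5600
Resolvent bound = 1/3.5600 = 0.2809

0.2809


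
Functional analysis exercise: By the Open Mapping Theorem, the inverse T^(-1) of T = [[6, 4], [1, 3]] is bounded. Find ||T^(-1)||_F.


det(T) = 6*3 - 4*1 = 14
T^(-1) = (1/14) * [[3, -4], [-1, 6]] = [[0.2143, -0.2857], [-0.0714, 0.4286]]
||T^(-1)||_F^2 = 0.2143^2 + (-0.2857)^2 + (-0.0714)^2 + 0.4286^2 = 0.3163
||T^(-1)||_F = sqrt(0.3163) = 0.5624

0.5624


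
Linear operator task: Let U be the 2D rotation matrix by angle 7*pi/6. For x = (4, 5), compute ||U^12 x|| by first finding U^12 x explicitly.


U is a rotation by theta = 7*pi/6
U^12 = rotation by 12*theta = 84*pi/6 = 0*pi/6 (mod 2*pi)
cos(0*pi/6) = 1.0000, sin(0*pi/6) = 0.0000
U^12 x = (1.0000 * 4 - 0.0000 * 5, 0.0000 * 4 + 1.0000 * 5)
= (4.0000, 5.0000)
||U^12 x|| = sqrt(4.0000^2 + 5.0000^2) = sqrt(41.0000) = 6.4031

6.4031


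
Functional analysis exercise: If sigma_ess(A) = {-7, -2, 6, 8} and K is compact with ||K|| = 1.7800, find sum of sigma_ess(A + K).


By Weyl's theorem, the essential spectrum is invariant under compact perturbations.
sigma_ess(A + K) = sigma_ess(A) = {-7, -2, 6, 8}
Sum = -7 + -2 + 6 + 8 = 5

5


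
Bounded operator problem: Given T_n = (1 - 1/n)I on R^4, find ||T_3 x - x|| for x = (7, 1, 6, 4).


T_3 x - x = (1 - 1/3)x - x = -x/3
||x|| = sqrt(102) = 10.0995
||T_3 x - x|| = ||x||/3 = 10.0995/3 = 3.3665

3.3665


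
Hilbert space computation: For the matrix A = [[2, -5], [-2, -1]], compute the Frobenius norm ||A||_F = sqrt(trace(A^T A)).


||A||_F^2 = sum a_ij^2
= 2^2 + (-5)^2 + (-2)^2 + (-1)^2
= 4 + 25 + 4 + 1 = 34
||A||_F = sqrt(34) = 5.8310

5.8310


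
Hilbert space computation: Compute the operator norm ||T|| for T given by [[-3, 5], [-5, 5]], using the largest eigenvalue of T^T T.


A^T A = [[34, -40], [-40, 50]]
trace(A^T A) = 84, det(A^T A) = 100
discriminant = 84^2 - 4*100 = 6656
Largest eigenvalue of A^T A = (trace + sqrt(disc))/2 = 82.7922
||T|| = sqrt(82.7922) = 9.0990

9.0990


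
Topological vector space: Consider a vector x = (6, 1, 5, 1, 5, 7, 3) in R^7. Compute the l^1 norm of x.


The l^1 norm equals the sum of absolute values of all components.
||x||_1 = 6 + 1 + 5 + 1 + 5 + 7 + 3
= 28

28.0000


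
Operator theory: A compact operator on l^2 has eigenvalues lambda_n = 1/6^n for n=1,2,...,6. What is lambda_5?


The eigenvalue formula gives lambda_5 = 1/6^5
= 1/7776
= 1.2860e-04

1.2860e-04


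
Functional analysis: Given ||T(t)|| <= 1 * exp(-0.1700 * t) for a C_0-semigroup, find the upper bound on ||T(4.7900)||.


||T(4.7900)|| <= 1 * exp(-0.1700 * 4.7900)
= 1 * exp(-0.8143)
= 1 * 0.4429
= 0.4429

0.4429


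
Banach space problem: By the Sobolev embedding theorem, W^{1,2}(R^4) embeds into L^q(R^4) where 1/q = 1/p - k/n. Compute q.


Using the Sobolev embedding formula: 1/q = 1/p - k/n
1/q = 1/2 - 1/4 = 1/4
q = 1/(1/4) = 4

4.0000


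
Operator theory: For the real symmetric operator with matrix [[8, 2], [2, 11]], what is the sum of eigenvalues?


For a self-adjoint (symmetric) matrix, the eigenvalues are real.
The sum of eigenvalues equals the trace of the matrix.
trace = 8 + 11 = 19

19


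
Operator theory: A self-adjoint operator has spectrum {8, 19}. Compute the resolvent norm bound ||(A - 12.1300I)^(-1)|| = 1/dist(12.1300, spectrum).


dist(12.1300, {8, 19}) = min(|12.1300 - 8|, |12.1300 - 19|)
= min(4.1300, 6.8700) = 4.1300
Resolvent bound = 1/4.1300 = 0.2421

0.2421


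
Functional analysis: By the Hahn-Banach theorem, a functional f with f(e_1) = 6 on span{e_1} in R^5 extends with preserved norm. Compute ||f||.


The norm of f is given by ||f|| = sup_{||x||=1} |f(x)|.
On span{e_1}, ||e_1|| = 1, so ||f|| = |f(e_1)| / ||e_1||
= |6| / 1 = 6.0000

6.0000


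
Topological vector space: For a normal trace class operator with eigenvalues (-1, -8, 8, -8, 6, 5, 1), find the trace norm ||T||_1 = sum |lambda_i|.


For a normal operator, singular values equal |eigenvalues|.
Trace norm = sum |lambda_i| = 1 + 8 + 8 + 8 + 6 + 5 + 1
= 37

37


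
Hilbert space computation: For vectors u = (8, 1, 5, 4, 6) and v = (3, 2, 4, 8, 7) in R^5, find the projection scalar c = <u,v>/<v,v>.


Computing <u,v> = 8*3 + 1*2 + 5*4 + 4*8 + 6*7 = 120
Computing <v,v> = 3^2 + 2^2 + 4^2 + 8^2 + 7^2 = 142
Projection coefficient = 120/142 = 0.8451

0.8451


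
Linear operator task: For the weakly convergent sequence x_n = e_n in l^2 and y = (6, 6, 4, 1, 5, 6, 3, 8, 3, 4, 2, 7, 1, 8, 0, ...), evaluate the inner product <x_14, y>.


x_14 = e_14 is the standard basis vector with 1 in position 14.
<x_14, y> = y_14 = 8
As n -> infinity, <x_n, y> -> 0, confirming weak convergence of (x_n) to 0.

8


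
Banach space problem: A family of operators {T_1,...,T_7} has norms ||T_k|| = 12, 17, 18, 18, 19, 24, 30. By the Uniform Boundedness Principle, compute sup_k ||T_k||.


By the Uniform Boundedness Principle, the supremum of norms is finite.
sup_k ||T_k|| = max(12, 17, 18, 18, 19, 24, 30) = 30

30


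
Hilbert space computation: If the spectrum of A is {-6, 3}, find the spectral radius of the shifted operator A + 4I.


Spectrum of A + 4I = {-2, 7}
Spectral radius = max |lambda| over the shifted spectrum
= max(2, 7) = 7

7


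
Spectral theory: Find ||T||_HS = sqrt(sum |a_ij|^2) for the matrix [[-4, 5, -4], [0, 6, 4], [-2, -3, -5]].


The Hilbert-Schmidt norm is sqrt(sum of squares of all entries).
Sum of squares = (-4)^2 + 5^2 + (-4)^2 + 0^2 + 6^2 + 4^2 + (-2)^2 + (-3)^2 + (-5)^2
= 16 + 25 + 16 + 0 + 36 + 16 + 4 + 9 + 25 = 147
||T||_HS = sqrt(147) = 12.1244

12.1244


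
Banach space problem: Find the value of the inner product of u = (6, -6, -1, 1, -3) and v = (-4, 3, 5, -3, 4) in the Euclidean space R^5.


Computing the standard inner product <u, v> = sum u_i * v_i
= 6*-4 + -6*3 + -1*5 + 1*-3 + -3*4
= -24 + -18 + -5 + -3 + -12
= -62

-62


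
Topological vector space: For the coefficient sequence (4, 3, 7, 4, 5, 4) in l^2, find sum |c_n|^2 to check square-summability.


sum |c_n|^2 = 4^2 + 3^2 + 7^2 + 4^2 + 5^2 + 4^2
= 16 + 9 + 49 + 16 + 25 + 16
= 131

131


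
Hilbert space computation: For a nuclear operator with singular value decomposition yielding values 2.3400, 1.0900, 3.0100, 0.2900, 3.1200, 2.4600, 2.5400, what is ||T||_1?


The nuclear norm is the sum of all singular values.
||T||_1 = 2.3400 + 1.0900 + 3.0100 + 0.2900 + 3.1200 + 2.4600 + 2.5400
= 14.8500

14.8500


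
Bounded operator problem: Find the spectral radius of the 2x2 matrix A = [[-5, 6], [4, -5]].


For a 2x2 matrix, eigenvalues satisfy lambda^2 - (trace)*lambda + det = 0
trace = -5 + -5 = -10
det = -5*-5 - 6*4 = 1
discriminant = (-10)^2 - 4*(1) = 96
spectral radius = max |eigenvalue| = 9.8990

9.8990


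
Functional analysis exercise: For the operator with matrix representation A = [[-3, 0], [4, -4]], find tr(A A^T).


trace(A * A^T) = sum of squares of all entries
= (-3)^2 + 0^2 + 4^2 + (-4)^2
= 9 + 0 + 16 + 16
= 41

41


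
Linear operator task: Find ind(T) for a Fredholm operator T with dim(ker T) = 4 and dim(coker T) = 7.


The Fredholm index is defined as ind(T) = dim(ker T) - dim(coker T)
= 4 - 7
= -3

-3
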